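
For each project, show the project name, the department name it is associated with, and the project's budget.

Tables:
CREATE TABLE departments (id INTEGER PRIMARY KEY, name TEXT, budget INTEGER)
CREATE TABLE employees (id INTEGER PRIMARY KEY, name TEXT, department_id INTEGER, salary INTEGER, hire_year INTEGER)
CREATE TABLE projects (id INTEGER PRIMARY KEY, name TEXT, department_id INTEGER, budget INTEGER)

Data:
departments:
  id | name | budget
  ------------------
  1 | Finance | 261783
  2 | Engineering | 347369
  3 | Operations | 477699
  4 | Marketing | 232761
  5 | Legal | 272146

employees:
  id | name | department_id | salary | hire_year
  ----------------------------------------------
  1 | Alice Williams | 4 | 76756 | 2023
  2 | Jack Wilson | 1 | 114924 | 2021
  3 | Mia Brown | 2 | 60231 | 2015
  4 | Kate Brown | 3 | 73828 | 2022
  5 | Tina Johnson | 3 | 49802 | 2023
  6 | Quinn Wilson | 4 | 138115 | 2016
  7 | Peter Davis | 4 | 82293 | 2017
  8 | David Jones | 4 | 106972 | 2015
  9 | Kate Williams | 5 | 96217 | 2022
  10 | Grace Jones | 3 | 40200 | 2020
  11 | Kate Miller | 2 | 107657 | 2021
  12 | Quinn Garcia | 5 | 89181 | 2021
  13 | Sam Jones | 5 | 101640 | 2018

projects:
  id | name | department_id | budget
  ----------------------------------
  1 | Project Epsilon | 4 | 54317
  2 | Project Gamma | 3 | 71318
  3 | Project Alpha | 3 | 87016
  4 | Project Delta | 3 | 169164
SELECT c.name, p.name AS department, c.budget FROM projects c JOIN departments p ON c.department_id = p.id

Execution result:
name | department | budget
Project Epsilon | Marketing | 54317
Project Gamma | Operations | 71318
Project Alpha | Operations | 87016
Project Delta | Operations | 169164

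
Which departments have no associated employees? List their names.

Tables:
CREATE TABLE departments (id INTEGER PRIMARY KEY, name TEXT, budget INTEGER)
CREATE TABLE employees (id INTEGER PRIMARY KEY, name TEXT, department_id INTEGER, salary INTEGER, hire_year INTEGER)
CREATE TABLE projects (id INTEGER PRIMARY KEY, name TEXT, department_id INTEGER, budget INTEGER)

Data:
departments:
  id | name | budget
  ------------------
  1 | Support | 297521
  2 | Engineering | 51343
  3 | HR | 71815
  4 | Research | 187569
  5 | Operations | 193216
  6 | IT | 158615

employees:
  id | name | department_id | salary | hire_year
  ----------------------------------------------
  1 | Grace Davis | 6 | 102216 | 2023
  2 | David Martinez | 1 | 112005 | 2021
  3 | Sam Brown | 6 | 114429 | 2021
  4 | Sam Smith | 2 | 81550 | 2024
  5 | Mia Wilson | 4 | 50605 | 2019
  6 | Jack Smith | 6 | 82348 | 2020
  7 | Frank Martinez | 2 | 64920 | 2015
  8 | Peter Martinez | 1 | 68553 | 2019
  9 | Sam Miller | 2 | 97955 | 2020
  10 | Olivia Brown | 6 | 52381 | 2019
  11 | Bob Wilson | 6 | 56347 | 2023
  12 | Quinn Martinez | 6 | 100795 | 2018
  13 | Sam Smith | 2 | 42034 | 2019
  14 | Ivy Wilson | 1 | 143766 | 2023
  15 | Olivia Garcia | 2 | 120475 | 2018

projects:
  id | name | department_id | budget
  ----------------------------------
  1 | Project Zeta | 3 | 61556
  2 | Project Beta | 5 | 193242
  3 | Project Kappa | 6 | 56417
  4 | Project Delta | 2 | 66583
SELECT p.name FROM departments p LEFT JOIN employees c ON c.department_id = p.id WHERE c.id IS NULL

Execution result:
name
HR
Operations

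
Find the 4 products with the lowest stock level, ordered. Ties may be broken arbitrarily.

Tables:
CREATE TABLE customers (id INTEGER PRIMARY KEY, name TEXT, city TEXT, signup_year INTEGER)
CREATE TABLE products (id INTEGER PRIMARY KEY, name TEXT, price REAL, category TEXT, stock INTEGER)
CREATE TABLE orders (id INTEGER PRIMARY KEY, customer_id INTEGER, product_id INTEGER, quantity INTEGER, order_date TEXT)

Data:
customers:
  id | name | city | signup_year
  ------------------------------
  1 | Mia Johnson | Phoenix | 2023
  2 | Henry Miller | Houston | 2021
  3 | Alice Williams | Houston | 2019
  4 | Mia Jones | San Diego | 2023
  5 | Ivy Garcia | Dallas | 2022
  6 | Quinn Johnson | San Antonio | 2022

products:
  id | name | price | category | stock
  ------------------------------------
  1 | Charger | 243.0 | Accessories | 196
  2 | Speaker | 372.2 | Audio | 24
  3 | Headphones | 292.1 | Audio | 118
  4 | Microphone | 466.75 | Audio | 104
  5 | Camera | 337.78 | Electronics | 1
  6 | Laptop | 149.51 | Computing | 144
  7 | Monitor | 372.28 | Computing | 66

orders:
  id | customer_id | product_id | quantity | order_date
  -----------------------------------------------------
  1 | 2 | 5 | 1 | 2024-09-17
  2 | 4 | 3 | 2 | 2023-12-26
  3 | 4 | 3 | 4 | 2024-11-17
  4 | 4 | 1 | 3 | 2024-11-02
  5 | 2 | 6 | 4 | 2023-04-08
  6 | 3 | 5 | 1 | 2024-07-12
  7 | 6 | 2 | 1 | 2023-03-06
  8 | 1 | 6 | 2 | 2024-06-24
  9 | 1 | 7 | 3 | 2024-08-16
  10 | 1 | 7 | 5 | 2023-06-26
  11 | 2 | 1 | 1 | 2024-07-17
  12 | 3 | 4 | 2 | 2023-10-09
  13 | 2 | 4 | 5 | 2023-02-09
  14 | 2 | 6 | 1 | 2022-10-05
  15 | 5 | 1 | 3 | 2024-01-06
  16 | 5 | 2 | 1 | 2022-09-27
SELECT name, stock FROM products ORDER BY stock ASC LIMIT 4

Execution result:
name | stock
Camera | 1
Speaker | 24
Monitor | 66
Microphone | 104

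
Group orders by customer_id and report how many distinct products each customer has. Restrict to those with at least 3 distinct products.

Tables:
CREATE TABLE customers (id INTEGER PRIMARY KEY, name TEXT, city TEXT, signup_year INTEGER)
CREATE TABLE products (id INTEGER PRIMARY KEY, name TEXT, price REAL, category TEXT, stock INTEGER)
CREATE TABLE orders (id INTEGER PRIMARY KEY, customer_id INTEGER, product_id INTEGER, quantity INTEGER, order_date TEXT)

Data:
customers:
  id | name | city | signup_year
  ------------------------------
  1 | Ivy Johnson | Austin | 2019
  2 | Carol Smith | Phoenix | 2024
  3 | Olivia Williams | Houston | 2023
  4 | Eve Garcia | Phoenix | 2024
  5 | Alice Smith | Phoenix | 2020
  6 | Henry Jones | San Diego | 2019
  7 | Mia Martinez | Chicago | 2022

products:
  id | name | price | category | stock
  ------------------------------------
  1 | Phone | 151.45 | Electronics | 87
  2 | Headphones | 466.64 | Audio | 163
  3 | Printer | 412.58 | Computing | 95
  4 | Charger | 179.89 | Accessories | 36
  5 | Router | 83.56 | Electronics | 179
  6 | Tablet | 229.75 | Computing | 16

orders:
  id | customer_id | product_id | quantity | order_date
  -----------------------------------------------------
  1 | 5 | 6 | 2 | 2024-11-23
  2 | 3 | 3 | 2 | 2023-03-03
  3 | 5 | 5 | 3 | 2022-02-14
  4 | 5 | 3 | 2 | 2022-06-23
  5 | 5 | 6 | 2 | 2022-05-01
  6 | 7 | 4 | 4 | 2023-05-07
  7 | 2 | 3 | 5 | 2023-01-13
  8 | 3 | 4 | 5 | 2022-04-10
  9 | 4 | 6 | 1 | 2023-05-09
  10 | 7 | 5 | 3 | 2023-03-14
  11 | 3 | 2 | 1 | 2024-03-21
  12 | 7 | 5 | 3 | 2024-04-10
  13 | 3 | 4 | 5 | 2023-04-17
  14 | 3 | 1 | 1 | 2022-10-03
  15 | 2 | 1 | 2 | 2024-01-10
SELECT customer_id, COUNT(DISTINCT product_id) AS distinct_product_count FROM orders GROUP BY customer_id HAVING COUNT(DISTINCT product_id) >= 3

Execution result:
customer_id | distinct_product_count
3 | 4
5 | 3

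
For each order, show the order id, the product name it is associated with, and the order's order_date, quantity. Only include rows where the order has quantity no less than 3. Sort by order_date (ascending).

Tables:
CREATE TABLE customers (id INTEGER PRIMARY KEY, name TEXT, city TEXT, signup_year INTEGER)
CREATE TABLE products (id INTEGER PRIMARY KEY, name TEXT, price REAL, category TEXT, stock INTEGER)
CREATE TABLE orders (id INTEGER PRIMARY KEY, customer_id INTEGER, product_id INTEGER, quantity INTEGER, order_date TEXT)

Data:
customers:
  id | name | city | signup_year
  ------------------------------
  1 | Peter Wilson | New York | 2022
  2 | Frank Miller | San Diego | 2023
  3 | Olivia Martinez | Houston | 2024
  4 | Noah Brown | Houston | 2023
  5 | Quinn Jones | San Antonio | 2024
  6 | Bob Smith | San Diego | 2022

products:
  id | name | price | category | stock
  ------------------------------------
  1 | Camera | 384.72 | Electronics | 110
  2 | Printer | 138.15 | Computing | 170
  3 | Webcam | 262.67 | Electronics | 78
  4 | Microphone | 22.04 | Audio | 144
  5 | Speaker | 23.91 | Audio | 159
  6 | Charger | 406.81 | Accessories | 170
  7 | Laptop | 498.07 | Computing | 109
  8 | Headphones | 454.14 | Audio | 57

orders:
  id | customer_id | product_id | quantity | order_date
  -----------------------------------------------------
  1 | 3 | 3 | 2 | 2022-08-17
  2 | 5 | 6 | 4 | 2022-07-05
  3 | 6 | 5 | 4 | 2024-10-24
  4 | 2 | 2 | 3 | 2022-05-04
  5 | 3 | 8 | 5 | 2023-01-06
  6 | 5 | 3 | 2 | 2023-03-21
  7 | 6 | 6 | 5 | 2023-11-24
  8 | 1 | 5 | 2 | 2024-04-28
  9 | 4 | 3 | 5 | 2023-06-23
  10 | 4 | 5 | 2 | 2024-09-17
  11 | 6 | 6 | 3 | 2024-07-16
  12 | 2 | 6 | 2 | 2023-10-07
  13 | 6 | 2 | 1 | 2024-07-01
SELECT c.id, p.name AS product, c.order_date, c.quantity FROM orders c JOIN products p ON c.product_id = p.id WHERE c.quantity >= 3 ORDER BY c.order_date ASC

Execution result:
id | product | order_date | quantity
4 | Printer | 2022-05-04 | 3
2 | Charger | 2022-07-05 | 4
5 | Headphones | 2023-01-06 | 5
9 | Webcam | 2023-06-23 | 5
7 | Charger | 2023-11-24 | 5
11 | Charger | 2024-07-16 | 3
3 | Speaker | 2024-10-24 | 4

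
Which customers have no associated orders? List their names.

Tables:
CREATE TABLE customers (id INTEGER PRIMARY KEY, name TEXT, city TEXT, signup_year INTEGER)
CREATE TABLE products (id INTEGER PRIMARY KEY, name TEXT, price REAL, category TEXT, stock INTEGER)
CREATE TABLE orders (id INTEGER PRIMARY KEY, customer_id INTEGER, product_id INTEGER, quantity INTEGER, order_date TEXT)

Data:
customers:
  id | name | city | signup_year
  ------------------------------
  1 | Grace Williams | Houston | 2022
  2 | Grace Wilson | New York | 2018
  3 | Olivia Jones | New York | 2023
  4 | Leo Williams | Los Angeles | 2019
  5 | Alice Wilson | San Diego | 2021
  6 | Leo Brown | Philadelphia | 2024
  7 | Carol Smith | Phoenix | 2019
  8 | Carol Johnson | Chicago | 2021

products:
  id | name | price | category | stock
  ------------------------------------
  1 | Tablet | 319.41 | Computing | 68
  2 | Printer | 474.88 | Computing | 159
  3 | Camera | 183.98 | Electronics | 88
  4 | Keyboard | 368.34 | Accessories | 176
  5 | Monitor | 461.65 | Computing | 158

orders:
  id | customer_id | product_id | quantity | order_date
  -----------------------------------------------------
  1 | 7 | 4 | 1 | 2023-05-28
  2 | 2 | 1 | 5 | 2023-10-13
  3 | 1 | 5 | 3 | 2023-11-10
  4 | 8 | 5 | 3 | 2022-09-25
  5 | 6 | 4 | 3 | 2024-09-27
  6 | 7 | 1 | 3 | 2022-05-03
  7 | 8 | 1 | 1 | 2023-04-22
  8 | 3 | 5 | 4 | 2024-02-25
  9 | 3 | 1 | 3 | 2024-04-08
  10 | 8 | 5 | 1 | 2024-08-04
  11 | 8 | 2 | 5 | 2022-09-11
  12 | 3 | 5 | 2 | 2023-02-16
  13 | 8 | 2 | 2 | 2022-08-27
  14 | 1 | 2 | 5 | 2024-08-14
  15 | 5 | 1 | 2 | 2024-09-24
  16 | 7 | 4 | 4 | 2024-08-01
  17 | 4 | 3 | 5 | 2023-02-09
SELECT p.name FROM customers p LEFT JOIN orders c ON c.customer_id = p.id WHERE c.id IS NULL

Execution result:
(no rows)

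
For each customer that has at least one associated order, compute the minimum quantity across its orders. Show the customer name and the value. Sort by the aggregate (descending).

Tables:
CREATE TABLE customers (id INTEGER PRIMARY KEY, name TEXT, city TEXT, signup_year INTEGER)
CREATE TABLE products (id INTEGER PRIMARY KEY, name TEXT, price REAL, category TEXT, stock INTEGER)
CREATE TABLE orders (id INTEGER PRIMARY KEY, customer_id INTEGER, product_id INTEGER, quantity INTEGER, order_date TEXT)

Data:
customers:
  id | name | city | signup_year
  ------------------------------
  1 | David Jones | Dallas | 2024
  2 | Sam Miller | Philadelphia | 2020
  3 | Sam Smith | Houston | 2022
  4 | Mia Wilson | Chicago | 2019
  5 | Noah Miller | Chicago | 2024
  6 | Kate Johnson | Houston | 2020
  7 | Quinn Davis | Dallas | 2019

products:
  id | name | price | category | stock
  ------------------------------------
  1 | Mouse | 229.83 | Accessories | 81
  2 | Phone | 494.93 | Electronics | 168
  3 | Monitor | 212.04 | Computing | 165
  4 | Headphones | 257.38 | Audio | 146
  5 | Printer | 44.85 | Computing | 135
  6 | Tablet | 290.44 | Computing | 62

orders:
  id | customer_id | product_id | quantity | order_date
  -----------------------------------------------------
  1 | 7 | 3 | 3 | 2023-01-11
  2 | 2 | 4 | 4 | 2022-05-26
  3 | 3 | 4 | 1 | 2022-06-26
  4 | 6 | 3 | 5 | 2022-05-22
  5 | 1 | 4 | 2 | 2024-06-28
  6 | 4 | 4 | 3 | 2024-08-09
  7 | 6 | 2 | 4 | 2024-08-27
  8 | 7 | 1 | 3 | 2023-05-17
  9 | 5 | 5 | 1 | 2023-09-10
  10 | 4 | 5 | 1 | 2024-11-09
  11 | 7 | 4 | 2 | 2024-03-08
SELECT p.name, MIN(c.quantity) AS min_quantity FROM orders c JOIN customers p ON c.customer_id = p.id GROUP BY p.id, p.name ORDER BY min_quantity DESC

Execution result:
name | min_quantity
Sam Miller | 4
Kate Johnson | 4
David Jones | 2
Quinn Davis | 2
Sam Smith | 1
Mia Wilson | 1
Noah Miller | 1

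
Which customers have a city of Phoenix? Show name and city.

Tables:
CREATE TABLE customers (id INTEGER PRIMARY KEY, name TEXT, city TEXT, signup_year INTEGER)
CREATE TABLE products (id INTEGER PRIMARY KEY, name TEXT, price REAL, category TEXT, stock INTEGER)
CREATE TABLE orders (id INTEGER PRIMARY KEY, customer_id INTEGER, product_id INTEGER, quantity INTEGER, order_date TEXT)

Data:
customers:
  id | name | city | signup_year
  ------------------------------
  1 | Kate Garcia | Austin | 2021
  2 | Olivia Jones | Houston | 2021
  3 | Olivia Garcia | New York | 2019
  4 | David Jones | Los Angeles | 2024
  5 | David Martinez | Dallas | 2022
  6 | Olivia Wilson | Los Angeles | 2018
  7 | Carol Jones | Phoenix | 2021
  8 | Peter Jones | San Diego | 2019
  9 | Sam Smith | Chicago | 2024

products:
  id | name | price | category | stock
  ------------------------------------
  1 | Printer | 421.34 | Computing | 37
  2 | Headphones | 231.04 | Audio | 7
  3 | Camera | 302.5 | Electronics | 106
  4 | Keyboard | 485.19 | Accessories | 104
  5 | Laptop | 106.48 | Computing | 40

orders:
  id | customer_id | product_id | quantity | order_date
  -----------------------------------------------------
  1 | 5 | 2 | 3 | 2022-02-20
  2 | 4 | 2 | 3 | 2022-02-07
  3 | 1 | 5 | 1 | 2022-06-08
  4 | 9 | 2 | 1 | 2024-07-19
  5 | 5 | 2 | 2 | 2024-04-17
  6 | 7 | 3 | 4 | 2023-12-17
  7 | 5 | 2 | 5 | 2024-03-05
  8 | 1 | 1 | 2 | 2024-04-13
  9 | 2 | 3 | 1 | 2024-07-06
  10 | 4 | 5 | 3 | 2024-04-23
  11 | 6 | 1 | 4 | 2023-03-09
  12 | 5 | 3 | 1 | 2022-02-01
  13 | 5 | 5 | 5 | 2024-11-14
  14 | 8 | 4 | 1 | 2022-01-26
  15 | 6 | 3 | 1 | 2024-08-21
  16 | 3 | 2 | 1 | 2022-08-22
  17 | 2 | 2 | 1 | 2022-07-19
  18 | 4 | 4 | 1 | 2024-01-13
SELECT name, city FROM customers WHERE city = 'Phoenix'

Execution result:
name | city
Carol Jones | Phoenix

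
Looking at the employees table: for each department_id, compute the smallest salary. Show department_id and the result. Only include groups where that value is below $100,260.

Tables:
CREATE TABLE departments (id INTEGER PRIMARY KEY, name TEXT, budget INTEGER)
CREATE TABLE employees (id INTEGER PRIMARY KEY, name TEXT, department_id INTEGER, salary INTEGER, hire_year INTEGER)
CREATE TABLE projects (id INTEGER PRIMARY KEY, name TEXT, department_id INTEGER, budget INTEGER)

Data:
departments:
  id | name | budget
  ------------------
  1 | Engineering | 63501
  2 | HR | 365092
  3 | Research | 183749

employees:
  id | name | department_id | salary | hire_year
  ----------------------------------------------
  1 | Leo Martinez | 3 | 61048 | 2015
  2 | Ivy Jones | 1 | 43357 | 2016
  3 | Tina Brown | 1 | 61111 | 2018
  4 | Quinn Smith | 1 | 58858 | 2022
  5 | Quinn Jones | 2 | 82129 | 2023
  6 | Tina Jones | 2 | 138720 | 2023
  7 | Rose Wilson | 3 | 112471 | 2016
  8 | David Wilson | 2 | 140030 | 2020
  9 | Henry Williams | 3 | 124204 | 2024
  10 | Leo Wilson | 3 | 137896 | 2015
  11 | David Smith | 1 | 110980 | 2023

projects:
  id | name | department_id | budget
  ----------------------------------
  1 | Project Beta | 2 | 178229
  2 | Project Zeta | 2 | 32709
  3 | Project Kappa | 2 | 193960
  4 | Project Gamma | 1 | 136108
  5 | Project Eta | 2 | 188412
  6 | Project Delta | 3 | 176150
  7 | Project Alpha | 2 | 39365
SELECT department_id, MIN(salary) AS min_salary FROM employees GROUP BY department_id HAVING MIN(salary) < 100260

Execution result:
department_id | min_salary
1 | 43357
2 | 82129
3 | 61048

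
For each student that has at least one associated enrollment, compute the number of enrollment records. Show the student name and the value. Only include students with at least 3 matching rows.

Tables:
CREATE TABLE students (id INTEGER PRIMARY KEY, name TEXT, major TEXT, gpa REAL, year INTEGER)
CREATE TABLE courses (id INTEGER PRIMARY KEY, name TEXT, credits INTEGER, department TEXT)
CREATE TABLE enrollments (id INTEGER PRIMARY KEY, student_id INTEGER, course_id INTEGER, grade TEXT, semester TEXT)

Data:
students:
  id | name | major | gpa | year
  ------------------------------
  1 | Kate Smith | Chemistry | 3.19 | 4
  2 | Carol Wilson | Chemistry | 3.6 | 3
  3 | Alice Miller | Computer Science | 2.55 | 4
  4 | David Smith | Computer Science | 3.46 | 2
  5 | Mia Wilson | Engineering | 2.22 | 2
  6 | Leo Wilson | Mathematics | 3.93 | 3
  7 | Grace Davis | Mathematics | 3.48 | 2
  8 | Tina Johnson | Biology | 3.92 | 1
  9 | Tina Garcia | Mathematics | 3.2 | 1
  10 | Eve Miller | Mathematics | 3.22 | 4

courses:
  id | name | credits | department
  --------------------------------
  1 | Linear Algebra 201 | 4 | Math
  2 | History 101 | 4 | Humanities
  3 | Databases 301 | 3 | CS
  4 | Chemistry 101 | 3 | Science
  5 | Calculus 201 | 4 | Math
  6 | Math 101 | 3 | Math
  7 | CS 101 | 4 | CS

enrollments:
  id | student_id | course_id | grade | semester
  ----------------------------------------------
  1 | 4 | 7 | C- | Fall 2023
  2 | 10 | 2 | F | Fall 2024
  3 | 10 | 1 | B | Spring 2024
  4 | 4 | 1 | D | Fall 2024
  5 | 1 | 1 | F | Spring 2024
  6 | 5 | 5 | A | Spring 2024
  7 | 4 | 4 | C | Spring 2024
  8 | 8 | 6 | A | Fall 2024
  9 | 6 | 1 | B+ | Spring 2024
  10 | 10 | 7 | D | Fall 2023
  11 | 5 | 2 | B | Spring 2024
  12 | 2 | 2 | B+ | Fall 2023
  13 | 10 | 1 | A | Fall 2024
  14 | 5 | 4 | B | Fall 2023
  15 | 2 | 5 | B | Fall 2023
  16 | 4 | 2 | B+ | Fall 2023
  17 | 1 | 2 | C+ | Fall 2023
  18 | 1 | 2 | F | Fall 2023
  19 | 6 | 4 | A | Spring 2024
SELECT p.name, COUNT(*) AS n FROM enrollments c JOIN students p ON c.student_id = p.id GROUP BY p.id, p.name HAVING COUNT(*) >= 3

Execution result:
name | n
Kate Smith | 3
David Smith | 4
Mia Wilson | 3
Eve Miller | 4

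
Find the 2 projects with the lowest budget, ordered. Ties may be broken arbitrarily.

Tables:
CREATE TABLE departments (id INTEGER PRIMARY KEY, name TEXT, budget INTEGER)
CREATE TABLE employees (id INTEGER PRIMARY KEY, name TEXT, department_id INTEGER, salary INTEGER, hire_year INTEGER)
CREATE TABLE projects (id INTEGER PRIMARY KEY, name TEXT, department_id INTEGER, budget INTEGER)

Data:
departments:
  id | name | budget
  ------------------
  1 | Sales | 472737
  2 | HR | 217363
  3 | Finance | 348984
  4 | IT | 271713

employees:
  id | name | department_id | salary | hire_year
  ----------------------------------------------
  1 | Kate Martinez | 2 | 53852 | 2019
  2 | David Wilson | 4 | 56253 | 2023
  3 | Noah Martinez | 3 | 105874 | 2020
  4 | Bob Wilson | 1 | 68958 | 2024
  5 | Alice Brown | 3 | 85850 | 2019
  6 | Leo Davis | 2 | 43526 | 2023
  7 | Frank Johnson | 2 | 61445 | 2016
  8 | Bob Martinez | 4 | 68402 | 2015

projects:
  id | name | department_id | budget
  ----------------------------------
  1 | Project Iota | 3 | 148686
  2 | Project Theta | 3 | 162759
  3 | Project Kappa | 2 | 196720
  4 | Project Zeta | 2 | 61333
SELECT name, budget FROM projects ORDER BY budget ASC LIMIT 2

Execution result:
name | budget
Project Zeta | 61333
Project Iota | 148686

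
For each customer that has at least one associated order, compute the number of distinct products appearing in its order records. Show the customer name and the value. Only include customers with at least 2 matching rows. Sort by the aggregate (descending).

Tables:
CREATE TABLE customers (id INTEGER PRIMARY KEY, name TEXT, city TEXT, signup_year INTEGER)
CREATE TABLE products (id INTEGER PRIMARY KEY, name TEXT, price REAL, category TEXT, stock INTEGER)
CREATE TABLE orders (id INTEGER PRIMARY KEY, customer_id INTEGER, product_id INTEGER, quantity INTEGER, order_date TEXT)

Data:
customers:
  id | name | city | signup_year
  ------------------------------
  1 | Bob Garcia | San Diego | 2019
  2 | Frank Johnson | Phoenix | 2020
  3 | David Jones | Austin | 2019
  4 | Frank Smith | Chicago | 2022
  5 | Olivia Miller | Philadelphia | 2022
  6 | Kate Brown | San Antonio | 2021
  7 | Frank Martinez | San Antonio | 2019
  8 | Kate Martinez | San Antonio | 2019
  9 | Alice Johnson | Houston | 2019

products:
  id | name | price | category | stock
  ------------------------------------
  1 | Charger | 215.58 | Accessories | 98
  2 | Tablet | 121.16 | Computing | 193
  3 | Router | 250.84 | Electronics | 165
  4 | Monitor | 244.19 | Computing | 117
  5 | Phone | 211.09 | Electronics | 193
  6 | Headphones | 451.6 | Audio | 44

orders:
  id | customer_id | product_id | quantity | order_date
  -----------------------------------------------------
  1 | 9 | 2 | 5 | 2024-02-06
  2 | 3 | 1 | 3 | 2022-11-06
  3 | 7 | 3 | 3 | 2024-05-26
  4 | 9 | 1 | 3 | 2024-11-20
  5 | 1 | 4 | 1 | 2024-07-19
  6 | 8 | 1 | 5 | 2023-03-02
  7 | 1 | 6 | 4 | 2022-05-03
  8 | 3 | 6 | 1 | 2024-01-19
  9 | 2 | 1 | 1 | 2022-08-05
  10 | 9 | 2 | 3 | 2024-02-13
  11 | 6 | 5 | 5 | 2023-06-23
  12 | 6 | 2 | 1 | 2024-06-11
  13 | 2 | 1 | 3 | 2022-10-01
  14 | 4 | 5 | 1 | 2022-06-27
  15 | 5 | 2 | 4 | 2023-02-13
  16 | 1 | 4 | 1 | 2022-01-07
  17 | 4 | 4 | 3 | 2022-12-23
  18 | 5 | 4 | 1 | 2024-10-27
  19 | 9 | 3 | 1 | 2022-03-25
SELECT p.name, COUNT(DISTINCT c.product_id) AS distinct_product_count FROM orders c JOIN customers p ON c.customer_id = p.id GROUP BY p.id, p.name HAVING COUNT(*) >= 2 ORDER BY distinct_product_count DESC

Execution result:
name | distinct_product_count
Alice Johnson | 3
Bob Garcia | 2
David Jones | 2
Frank Smith | 2
Olivia Miller | 2
Kate Brown | 2
Frank Johnson | 1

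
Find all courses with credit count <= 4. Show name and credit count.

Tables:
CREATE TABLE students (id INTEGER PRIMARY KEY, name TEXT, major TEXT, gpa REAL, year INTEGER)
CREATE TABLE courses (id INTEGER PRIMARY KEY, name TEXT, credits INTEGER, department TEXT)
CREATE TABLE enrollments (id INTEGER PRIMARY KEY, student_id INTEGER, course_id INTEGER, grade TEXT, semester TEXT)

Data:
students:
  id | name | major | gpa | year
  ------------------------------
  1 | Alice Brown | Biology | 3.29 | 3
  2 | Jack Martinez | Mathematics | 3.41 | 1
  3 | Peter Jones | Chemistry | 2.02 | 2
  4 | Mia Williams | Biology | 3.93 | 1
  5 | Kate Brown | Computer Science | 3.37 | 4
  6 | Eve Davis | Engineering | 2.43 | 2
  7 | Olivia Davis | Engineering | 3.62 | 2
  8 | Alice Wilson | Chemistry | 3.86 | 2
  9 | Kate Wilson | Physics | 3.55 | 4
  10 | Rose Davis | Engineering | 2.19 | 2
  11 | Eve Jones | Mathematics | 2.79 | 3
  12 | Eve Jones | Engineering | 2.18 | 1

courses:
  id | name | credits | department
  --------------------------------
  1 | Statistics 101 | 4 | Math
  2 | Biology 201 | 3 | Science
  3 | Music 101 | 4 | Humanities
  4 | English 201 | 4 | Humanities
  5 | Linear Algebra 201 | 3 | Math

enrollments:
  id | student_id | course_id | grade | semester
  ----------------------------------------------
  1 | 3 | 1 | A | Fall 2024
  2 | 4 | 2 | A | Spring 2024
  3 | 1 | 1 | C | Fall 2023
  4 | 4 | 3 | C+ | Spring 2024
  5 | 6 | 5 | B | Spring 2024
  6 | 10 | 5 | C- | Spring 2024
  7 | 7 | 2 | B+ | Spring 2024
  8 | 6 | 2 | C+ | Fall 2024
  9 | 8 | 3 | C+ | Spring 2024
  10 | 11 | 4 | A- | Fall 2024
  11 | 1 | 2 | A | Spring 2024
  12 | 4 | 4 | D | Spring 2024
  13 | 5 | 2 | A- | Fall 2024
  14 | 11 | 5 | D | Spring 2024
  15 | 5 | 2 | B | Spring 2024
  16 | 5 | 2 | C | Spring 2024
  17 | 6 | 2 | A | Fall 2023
SELECT name, credits FROM courses WHERE credits <= 4

Execution result:
name | credits
Statistics 101 | 4
Biology 201 | 3
Music 101 | 4
English 201 | 4
Linear Algebra 201 | 3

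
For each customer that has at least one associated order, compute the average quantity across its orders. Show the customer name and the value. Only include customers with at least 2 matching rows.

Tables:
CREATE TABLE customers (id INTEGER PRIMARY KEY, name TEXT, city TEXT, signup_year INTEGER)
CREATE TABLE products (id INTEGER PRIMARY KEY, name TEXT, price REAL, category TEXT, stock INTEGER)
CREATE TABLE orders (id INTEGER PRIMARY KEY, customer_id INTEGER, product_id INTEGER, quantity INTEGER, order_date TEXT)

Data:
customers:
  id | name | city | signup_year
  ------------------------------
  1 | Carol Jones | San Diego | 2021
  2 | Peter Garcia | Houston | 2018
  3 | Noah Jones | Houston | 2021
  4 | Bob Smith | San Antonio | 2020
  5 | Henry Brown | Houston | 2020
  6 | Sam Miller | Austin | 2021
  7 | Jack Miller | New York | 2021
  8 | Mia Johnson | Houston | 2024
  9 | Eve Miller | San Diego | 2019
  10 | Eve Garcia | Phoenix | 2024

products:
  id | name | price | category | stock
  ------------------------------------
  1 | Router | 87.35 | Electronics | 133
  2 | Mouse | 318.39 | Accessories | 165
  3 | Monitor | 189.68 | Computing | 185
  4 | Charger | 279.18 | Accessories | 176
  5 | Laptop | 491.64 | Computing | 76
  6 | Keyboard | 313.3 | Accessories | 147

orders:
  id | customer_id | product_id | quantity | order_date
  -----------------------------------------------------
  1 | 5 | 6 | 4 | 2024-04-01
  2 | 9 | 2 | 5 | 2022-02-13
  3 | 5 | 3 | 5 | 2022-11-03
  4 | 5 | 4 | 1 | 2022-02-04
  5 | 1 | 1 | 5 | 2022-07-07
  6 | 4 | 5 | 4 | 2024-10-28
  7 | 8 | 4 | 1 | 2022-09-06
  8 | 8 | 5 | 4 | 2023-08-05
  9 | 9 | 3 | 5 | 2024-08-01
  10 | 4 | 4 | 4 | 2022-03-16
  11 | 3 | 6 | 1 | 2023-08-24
SELECT p.name, AVG(c.quantity) AS avg_quantity FROM orders c JOIN customers p ON c.customer_id = p.id GROUP BY p.id, p.name HAVING COUNT(*) >= 2

Execution result:
name | avg_quantity
Bob Smith | 4.00
Henry Brown | 3.33
Mia Johnson | 2.50
Eve Miller | 5.00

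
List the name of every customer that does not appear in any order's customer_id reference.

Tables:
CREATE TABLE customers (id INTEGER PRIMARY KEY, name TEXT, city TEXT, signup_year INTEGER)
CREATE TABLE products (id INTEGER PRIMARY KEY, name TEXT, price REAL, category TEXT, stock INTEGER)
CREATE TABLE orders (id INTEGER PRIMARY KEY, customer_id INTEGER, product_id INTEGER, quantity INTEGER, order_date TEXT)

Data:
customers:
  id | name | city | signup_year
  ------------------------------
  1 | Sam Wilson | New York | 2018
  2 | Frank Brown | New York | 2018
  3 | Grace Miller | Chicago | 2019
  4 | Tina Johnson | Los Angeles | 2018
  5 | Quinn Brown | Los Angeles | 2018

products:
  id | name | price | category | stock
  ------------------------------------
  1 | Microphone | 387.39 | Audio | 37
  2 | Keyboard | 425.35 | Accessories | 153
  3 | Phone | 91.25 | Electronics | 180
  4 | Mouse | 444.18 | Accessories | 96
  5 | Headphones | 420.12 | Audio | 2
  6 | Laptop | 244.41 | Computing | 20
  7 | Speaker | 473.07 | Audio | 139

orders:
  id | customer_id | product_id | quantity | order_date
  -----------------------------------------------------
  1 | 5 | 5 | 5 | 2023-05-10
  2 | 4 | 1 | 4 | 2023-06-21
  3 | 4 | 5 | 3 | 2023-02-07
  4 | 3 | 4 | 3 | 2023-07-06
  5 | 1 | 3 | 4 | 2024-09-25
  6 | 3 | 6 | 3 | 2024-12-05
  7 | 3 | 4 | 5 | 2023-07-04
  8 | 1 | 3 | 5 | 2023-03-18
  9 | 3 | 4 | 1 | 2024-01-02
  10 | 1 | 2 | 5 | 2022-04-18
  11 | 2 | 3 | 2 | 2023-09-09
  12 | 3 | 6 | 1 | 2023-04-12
SELECT p.name FROM customers p LEFT JOIN orders c ON c.customer_id = p.id WHERE c.id IS NULL

Execution result:
(no rows)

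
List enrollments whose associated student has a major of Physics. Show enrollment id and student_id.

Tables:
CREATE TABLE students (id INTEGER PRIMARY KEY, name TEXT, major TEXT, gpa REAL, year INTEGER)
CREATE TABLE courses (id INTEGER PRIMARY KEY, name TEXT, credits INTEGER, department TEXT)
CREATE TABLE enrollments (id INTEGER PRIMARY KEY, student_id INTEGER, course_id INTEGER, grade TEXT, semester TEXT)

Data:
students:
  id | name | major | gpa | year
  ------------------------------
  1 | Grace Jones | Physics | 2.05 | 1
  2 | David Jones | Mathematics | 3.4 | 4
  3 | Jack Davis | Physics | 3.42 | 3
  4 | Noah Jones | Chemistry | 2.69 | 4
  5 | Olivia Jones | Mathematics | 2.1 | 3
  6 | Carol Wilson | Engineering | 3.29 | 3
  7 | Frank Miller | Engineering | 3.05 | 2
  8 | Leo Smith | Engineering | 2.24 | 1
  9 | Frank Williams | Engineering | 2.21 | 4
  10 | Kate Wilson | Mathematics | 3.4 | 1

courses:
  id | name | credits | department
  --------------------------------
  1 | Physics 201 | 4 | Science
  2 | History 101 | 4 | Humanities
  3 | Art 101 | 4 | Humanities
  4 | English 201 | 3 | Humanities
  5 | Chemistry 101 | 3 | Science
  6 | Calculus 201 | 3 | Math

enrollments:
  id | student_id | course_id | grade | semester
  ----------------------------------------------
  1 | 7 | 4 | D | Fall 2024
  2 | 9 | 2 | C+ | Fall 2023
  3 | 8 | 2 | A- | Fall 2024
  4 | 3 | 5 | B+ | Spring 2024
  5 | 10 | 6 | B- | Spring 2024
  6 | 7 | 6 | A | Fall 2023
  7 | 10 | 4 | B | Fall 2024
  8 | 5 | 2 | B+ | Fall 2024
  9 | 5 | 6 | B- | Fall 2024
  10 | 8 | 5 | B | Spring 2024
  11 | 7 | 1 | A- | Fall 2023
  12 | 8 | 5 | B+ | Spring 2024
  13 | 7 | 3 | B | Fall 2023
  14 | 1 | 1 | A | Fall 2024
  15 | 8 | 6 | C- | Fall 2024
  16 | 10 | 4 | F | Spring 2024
SELECT id, student_id FROM enrollments WHERE student_id IN (SELECT id FROM students WHERE major = 'Physics')

Execution result:
id | student_id
4 | 3
14 | 1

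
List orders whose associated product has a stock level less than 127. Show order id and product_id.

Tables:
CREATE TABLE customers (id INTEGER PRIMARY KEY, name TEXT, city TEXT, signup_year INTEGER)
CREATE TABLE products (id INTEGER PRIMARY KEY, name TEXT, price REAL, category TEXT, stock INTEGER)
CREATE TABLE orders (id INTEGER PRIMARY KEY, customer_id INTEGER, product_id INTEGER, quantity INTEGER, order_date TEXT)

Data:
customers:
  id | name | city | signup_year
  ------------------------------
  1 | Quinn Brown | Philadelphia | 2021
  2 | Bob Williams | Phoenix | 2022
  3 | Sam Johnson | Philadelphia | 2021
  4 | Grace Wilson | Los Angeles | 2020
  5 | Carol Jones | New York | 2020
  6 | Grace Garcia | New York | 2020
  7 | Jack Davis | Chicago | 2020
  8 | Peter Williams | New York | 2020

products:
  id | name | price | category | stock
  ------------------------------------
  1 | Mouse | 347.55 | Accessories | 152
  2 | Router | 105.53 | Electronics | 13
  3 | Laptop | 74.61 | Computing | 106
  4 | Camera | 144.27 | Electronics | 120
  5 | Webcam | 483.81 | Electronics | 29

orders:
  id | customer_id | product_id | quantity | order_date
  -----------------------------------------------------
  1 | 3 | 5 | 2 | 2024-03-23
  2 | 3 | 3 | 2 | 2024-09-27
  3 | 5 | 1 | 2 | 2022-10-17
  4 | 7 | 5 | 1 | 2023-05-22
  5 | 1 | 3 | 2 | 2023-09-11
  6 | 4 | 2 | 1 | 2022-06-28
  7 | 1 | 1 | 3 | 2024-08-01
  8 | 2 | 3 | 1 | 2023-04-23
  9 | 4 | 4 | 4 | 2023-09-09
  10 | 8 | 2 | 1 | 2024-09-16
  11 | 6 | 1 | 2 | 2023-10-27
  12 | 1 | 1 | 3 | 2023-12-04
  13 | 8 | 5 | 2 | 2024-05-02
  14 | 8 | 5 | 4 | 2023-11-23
SELECT id, product_id FROM orders WHERE product_id IN (SELECT id FROM products WHERE stock < 127)

Execution result:
id | product_id
1 | 5
2 | 3
4 | 5
5 | 3
6 | 2
8 | 3
9 | 4
10 | 2
13 | 5
14 | 5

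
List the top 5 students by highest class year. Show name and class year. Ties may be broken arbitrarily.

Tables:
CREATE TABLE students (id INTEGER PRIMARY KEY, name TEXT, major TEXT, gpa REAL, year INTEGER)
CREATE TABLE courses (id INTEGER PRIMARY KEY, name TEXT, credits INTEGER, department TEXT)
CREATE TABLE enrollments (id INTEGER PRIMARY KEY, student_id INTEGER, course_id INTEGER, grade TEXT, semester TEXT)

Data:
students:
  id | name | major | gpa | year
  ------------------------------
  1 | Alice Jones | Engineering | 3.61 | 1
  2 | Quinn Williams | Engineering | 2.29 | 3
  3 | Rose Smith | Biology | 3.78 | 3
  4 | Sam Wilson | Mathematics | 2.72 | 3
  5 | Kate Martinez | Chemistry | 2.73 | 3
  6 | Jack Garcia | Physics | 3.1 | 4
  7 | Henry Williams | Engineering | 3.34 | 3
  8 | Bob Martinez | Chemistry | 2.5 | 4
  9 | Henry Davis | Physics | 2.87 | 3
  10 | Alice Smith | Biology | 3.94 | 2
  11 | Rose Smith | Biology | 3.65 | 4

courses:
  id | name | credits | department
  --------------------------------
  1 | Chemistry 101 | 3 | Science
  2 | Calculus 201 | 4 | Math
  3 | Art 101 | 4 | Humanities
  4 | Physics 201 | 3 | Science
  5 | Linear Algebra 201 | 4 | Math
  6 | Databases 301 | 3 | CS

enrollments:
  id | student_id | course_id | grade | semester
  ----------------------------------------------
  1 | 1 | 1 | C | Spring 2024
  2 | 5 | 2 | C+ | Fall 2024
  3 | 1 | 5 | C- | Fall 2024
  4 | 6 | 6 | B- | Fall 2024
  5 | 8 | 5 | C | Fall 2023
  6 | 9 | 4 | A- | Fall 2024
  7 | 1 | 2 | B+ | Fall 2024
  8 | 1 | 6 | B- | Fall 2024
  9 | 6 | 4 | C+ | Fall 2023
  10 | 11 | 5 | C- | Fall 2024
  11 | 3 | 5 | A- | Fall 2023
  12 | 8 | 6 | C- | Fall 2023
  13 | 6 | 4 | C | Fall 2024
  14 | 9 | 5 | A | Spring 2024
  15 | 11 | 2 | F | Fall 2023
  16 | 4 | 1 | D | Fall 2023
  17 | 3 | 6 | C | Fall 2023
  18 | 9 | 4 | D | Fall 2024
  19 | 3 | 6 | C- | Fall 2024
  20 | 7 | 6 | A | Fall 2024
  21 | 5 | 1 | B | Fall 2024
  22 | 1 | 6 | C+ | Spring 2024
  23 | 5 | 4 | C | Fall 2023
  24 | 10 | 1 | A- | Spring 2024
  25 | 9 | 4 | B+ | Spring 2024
SELECT name, year FROM students ORDER BY year DESC LIMIT 5

Execution result:
name | year
Jack Garcia | 4
Bob Martinez | 4
Rose Smith | 4
Quinn Williams | 3
Rose Smith | 3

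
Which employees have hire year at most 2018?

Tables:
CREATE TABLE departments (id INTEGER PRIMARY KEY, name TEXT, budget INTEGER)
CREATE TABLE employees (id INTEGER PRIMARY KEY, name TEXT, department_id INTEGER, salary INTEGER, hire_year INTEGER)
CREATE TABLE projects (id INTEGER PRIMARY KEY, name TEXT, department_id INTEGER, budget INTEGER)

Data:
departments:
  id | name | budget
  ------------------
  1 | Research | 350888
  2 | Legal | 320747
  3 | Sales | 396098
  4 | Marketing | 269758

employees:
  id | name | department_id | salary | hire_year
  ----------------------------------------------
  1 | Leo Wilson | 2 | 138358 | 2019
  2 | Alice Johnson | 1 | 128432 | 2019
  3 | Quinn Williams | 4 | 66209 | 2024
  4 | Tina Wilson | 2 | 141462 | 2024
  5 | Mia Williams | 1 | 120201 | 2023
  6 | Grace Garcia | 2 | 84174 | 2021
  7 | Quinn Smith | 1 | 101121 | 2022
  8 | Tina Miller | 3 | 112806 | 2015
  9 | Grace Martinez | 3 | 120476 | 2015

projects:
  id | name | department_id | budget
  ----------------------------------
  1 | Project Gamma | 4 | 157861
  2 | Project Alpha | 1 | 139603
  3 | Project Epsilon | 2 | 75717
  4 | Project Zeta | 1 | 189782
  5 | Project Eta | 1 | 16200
SELECT name, hire_year FROM employees WHERE hire_year <= 2018

Execution result:
name | hire_year
Tina Miller | 2015
Grace Martinez | 2015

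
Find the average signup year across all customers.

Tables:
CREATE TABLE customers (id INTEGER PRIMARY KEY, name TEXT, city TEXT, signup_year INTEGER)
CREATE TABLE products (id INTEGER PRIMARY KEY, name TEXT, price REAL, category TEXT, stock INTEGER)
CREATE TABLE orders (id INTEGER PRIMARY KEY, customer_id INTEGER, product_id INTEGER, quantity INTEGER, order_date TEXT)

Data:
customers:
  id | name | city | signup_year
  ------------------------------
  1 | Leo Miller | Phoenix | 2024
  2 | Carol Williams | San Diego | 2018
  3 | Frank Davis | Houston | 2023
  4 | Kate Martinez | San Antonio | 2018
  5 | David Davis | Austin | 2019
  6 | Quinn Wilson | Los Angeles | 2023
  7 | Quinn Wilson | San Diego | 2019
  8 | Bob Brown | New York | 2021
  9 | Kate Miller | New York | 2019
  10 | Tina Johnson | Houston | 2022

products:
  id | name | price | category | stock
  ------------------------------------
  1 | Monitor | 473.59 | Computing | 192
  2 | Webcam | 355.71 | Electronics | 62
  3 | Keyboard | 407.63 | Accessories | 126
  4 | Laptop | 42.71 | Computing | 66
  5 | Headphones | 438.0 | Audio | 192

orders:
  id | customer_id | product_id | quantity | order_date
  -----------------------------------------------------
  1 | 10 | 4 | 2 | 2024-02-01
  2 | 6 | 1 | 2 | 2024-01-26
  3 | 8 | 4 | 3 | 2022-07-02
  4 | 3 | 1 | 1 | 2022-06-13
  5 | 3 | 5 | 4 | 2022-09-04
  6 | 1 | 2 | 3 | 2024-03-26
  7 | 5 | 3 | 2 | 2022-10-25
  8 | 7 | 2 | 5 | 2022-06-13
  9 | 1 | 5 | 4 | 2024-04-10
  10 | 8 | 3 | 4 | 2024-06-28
SELECT AVG(signup_year) FROM customers

Execution result:
2020.60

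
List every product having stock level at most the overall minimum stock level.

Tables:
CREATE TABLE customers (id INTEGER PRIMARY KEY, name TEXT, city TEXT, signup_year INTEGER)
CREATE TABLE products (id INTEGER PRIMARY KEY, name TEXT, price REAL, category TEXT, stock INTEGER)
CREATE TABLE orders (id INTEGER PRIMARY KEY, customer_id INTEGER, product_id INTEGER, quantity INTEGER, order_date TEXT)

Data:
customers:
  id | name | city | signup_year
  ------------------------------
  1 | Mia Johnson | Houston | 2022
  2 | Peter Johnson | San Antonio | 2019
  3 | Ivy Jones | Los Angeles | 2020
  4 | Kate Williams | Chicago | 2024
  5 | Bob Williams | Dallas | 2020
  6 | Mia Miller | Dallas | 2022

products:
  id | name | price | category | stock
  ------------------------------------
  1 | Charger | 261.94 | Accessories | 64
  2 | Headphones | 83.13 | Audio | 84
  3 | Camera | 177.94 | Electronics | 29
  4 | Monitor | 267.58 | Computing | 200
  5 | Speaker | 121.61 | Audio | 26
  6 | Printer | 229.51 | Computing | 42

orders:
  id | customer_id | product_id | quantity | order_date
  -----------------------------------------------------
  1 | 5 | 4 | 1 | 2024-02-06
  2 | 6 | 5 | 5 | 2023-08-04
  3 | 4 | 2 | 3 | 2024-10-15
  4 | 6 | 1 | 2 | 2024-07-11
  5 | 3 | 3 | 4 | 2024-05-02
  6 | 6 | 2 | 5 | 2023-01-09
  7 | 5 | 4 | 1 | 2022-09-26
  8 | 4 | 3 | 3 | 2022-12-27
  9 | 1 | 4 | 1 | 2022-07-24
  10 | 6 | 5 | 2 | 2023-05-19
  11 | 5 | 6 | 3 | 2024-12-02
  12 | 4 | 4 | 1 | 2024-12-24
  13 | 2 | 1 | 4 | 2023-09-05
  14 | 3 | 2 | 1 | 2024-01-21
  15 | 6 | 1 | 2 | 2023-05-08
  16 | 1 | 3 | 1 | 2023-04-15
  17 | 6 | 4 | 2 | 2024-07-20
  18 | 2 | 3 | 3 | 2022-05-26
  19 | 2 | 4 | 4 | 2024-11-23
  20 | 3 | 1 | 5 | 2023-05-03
SELECT name, stock FROM products WHERE stock <= (SELECT MIN(stock) FROM products)

Execution result:
name | stock
Speaker | 26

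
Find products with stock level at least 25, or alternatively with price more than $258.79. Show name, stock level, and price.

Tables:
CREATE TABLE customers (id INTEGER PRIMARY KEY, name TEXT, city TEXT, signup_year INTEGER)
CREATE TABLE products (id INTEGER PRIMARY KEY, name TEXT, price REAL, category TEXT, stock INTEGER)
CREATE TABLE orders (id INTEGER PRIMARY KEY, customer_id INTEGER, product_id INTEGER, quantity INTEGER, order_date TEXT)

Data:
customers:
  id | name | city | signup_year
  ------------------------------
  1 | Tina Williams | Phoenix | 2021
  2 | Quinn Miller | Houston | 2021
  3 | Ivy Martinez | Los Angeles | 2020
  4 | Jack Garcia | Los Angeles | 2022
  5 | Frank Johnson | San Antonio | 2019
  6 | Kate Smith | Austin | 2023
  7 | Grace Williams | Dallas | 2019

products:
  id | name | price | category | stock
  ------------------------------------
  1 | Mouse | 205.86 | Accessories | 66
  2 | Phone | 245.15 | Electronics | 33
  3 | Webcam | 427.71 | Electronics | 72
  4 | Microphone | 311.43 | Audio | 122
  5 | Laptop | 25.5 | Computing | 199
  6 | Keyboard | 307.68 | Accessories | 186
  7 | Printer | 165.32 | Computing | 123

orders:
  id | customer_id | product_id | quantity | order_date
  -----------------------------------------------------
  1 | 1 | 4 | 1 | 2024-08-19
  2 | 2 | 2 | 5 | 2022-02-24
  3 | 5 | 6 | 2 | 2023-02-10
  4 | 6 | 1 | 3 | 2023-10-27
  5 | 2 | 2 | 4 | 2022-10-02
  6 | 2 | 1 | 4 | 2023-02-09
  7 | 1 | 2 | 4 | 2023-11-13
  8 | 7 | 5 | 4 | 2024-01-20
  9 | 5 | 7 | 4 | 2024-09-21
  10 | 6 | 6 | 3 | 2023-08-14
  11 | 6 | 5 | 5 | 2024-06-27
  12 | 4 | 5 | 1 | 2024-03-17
SELECT name, stock, price FROM products WHERE stock >= 25 OR price > 258.79

Execution result:
name | stock | price
Mouse | 66 | 205.86
Phone | 33 | 245.15
Webcam | 72 | 427.71
Microphone | 122 | 311.43
Laptop | 199 | 25.50
Keyboard | 186 | 307.68
Printer | 123 | 165.32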